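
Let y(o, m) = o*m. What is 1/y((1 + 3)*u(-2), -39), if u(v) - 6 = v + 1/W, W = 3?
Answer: -1/676 ≈ -0.0014793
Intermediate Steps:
u(v) = 19/3 + v (u(v) = 6 + (v + 1/3) = 6 + (1/3 + v) = 19/3 + v)
y(o, m) = m*o
1/y((1 + 3)*u(-2), -39) = 1/(-39*(1 + 3)*(19/3 - 2)) = 1/(-156*13/3) = 1/(-39*52/3) = 1/(-676) = -1/676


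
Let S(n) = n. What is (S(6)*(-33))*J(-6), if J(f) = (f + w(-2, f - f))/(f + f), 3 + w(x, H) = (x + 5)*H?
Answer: -297/2 ≈ -148.50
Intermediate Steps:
w(x, H) = -3 + H*(5 + x) (w(x, H) = -3 + (x + 5)*H = -3 + (5 + x)*H = -3 + H*(5 + x))
J(f) = (-3 + f)/(2*f) (J(f) = (f + (-3 + 5*(f - f) + (f - f)*(-2)))/(f + f) = (f + (-3 + 5*0 + 0*(-2)))/((2*f)) = (f + (-3 + 0 + 0))*(1/(2*f)) = (f - 3)*(1/(2*f)) = (-3 + f)*(1/(2*f)) = (-3 + f)/(2*f))
(S(6)*(-33))*J(-6) = (6*(-33))*((1/2)*(-3 - 6)/(-6)) = -99*(-1)*(-9)/6 = -198*3/4 = -297/2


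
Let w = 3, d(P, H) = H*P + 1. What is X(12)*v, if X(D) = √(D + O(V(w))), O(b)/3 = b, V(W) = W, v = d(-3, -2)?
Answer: 7*√21 ≈ 32.078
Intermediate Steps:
d(P, H) = 1 + H*P
v = 7 (v = 1 - 2*(-3) = 1 + 6 = 7)
O(b) = 3*b
X(D) = √(9 + D) (X(D) = √(D + 3*3) = √(D + 9) = √(9 + D))
X(12)*v = √(9 + 12)*7 = √21*7 = 7*√21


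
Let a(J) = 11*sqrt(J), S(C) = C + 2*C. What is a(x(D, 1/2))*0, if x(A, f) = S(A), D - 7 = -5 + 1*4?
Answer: 0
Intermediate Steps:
S(C) = 3*C
D = 6 (D = 7 + (-5 + 1*4) = 7 + (-5 + 4) = 7 - 1 = 6)
x(A, f) = 3*A
a(x(D, 1/2))*0 = (11*sqrt(3*6))*0 = (11*sqrt(18))*0 = (11*(3*sqrt(2)))*0 = (33*sqrt(2))*0 = 0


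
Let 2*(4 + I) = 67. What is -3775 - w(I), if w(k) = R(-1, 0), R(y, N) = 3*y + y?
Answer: -3771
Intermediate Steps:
I = 59/2 (I = -4 + (½)*67 = -4 + 67/2 = 59/2 ≈ 29.500)
R(y, N) = 4*y
w(k) = -4 (w(k) = 4*(-1) = -4)
-3775 - w(I) = -3775 - 1*(-4) = -3775 + 4 = -3771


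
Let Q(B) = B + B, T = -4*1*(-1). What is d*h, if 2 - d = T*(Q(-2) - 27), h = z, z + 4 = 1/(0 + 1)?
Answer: -378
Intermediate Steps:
T = 4 (T = -4*(-1) = 4)
Q(B) = 2*B
z = -3 (z = -4 + 1/(0 + 1) = -4 + 1/1 = -4 + 1 = -3)
h = -3
d = 126 (d = 2 - 4*(2*(-2) - 27) = 2 - 4*(-4 - 27) = 2 - 4*(-31) = 2 - 1*(-124) = 2 + 124 = 126)
d*h = 126*(-3) = -378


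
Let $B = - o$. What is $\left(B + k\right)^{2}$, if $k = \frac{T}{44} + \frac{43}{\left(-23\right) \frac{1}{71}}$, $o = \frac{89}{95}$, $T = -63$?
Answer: $\frac{168720953283169}{9242899600} \approx 18254.0$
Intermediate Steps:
$o = \frac{89}{95}$ ($o = 89 \cdot \frac{1}{95} = \frac{89}{95} \approx 0.93684$)
$k = - \frac{135781}{1012}$ ($k = - \frac{63}{44} + \frac{43}{\left(-23\right) \frac{1}{71}} = \left(-63\right) \frac{1}{44} + \frac{43}{\left(-23\right) \frac{1}{71}} = - \frac{63}{44} + \frac{43}{- \frac{23}{71}} = - \frac{63}{44} + 43 \left(- \frac{71}{23}\right) = - \frac{63}{44} - \frac{3053}{23} = - \frac{135781}{1012} \approx -134.17$)
$B = - \frac{89}{95}$ ($B = \left(-1\right) \frac{89}{95} = - \frac{89}{95} \approx -0.93684$)
$\left(B + k\right)^{2} = \left(- \frac{89}{95} - \frac{135781}{1012}\right)^{2} = \left(- \frac{12989263}{96140}\right)^{2} = \frac{168720953283169}{9242899600}$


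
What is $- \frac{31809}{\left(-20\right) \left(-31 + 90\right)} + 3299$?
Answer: $\frac{3924629}{1180} \approx 3326.0$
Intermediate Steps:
$- \frac{31809}{\left(-20\right) \left(-31 + 90\right)} + 3299 = - \frac{31809}{\left(-20\right) 59} + 3299 = - \frac{31809}{-1180} + 3299 = \left(-31809\right) \left(- \frac{1}{1180}\right) + 3299 = \frac{31809}{1180} + 3299 = \frac{3924629}{1180}$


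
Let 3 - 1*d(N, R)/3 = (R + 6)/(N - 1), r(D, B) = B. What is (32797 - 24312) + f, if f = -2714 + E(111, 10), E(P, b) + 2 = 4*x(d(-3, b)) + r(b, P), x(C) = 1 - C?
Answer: 5800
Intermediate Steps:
d(N, R) = 9 - 3*(6 + R)/(-1 + N) (d(N, R) = 9 - 3*(R + 6)/(N - 1) = 9 - 3*(6 + R)/(-1 + N))
E(P, b) = -52 + P - 3*b (E(P, b) = -2 + (4*(1 - 3*(-9 - b + 3*(-3))/(-1 - 3)) + P) = -2 + (4*(1 - 3*(-9 - b - 9)/(-4)) + P) = -2 + (4*(1 - 3*(-1)*(-18 - b)/4) + P) = -2 + (4*(1 - (27/2 + 3*b/4)) + P) = -2 + (4*(1 + (-27/2 - 3*b/4)) + P) = -2 + (4*(-25/2 - 3*b/4) + P) = -2 + ((-50 - 3*b) + P) = -2 + (-50 + P - 3*b) = -52 + P - 3*b)
f = -2685 (f = -2714 + (-52 + 111 - 3*10) = -2714 + (-52 + 111 - 30) = -2714 + 29 = -2685)
(32797 - 24312) + f = (32797 - 24312) - 2685 = 8485 - 2685 = 5800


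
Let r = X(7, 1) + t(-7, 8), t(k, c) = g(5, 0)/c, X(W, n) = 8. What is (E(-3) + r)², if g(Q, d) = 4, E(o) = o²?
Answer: 1225/4 ≈ 306.25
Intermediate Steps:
t(k, c) = 4/c
r = 17/2 (r = 8 + 4/8 = 8 + 4*(⅛) = 8 + ½ = 17/2 ≈ 8.5000)
(E(-3) + r)² = ((-3)² + 17/2)² = (9 + 17/2)² = (35/2)² = 1225/4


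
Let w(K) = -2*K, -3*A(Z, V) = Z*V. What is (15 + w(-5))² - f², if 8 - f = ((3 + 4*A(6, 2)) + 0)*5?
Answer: -4704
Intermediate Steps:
A(Z, V) = -V*Z/3 (A(Z, V) = -Z*V/3 = -V*Z/3)
f = 73 (f = 8 - ((3 + 4*(-⅓*2*6)) + 0)*5 = 8 - ((3 + 4*(-4)) + 0)*5 = 8 - ((3 - 16) + 0)*5 = 8 - (-13 + 0)*5 = 8 - (-13)*5 = 8 - 1*(-65) = 8 + 65 = 73)
(15 + w(-5))² - f² = (15 - 2*(-5))² - 1*73² = (15 + 10)² - 1*5329 = 25² - 5329 = 625 - 5329 = -4704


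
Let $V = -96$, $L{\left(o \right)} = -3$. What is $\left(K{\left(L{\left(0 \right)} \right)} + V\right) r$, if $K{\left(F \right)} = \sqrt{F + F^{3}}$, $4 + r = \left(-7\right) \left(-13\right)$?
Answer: $-8352 + 87 i \sqrt{30} \approx -8352.0 + 476.52 i$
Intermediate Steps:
$r = 87$ ($r = -4 - -91 = -4 + 91 = 87$)
$\left(K{\left(L{\left(0 \right)} \right)} + V\right) r = \left(\sqrt{-3 + \left(-3\right)^{3}} - 96\right) 87 = \left(\sqrt{-3 - 27} - 96\right) 87 = \left(\sqrt{-30} - 96\right) 87 = \left(i \sqrt{30} - 96\right) 87 = \left(-96 + i \sqrt{30}\right) 87 = -8352 + 87 i \sqrt{30}$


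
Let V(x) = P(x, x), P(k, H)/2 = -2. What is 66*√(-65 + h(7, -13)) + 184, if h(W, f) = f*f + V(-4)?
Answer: 844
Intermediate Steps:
P(k, H) = -4 (P(k, H) = 2*(-2) = -4)
V(x) = -4
h(W, f) = -4 + f² (h(W, f) = f*f - 4 = f² - 4 = -4 + f²)
66*√(-65 + h(7, -13)) + 184 = 66*√(-65 + (-4 + (-13)²)) + 184 = 66*√(-65 + (-4 + 169)) + 184 = 66*√(-65 + 165) + 184 = 66*√100 + 184 = 66*10 + 184 = 660 + 184 = 844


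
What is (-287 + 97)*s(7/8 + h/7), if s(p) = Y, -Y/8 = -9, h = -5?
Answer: -13680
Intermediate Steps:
Y = 72 (Y = -8*(-9) = 72)
s(p) = 72
(-287 + 97)*s(7/8 + h/7) = (-287 + 97)*72 = -190*72 = -13680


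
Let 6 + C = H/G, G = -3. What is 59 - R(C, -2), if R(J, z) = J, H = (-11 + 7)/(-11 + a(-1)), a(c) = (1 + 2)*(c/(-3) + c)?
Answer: 2539/39 ≈ 65.103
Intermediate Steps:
a(c) = 2*c (a(c) = 3*(c*(-1/3) + c) = 3*(-c/3 + c) = 3*(2*c/3) = 2*c)
H = 4/13 (H = (-11 + 7)/(-11 + 2*(-1)) = -4/(-11 - 2) = -4/(-13) = -4*(-1/13) = 4/13 ≈ 0.30769)
C = -238/39 (C = -6 + (4/13)/(-3) = -6 + (4/13)*(-1/3) = -6 - 4/39 = -238/39 ≈ -6.1026)
59 - R(C, -2) = 59 - 1*(-238/39) = 59 + 238/39 = 2539/39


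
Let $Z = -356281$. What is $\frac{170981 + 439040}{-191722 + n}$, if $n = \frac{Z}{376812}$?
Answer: $- \frac{229863233052}{72243506545} \approx -3.1818$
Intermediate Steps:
$n = - \frac{356281}{376812} \approx -0.94551$
$\frac{170981 + 439040}{-191722 + n} = \frac{170981 + 439040}{-191722 - \frac{356281}{376812}} = \frac{610021}{- \frac{72243506545}{376812}} = 610021 \left(- \frac{376812}{72243506545}\right) = - \frac{229863233052}{72243506545}$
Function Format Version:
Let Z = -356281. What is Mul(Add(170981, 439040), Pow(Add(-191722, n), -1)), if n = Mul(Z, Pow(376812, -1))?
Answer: Rational(-229863233052, 72243506545) ≈ -3.1818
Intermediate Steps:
n = Rational(-356281, 376812) (n = Mul(-356281, Pow(376812, -1)) = Mul(-356281, Rational(1, 376812)) = Rational(-356281, 376812) ≈ -0.94551)
Mul(Add(170981, 439040), Pow(Add(-191722, n), -1)) = Mul(Add(170981, 439040), Pow(Add(-191722, Rational(-356281, 376812)), -1)) = Mul(610021, Pow(Rational(-72243506545, 376812), -1)) = Mul(610021, Rational(-376812, 72243506545)) = Rational(-229863233052, 72243506545)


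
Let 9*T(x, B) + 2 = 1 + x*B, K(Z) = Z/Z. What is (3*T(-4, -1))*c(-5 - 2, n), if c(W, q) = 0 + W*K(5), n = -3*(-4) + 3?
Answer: -7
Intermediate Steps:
K(Z) = 1
T(x, B) = -⅑ + B*x/9 (T(x, B) = -2/9 + (1 + x*B)/9 = -2/9 + (1 + B*x)/9 = -2/9 + (⅑ + B*x/9) = -⅑ + B*x/9)
n = 15 (n = 12 + 3 = 15)
c(W, q) = W (c(W, q) = 0 + W*1 = 0 + W = W)
(3*T(-4, -1))*c(-5 - 2, n) = (3*(-⅑ + (⅑)*(-1)*(-4)))*(-5 - 2) = (3*(-⅑ + 4/9))*(-7) = (3*(⅓))*(-7) = 1*(-7) = -7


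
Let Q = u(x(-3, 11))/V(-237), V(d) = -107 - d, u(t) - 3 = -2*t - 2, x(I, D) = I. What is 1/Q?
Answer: 130/7 ≈ 18.571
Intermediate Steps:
u(t) = 1 - 2*t (u(t) = 3 + (-2*t - 2) = 3 + (-2 - 2*t) = 1 - 2*t)
Q = 7/130 (Q = (1 - 2*(-3))/(-107 - 1*(-237)) = (1 + 6)/(-107 + 237) = 7/130 ≈ 0.053846)
1/Q = 1/(7/130) = 130/7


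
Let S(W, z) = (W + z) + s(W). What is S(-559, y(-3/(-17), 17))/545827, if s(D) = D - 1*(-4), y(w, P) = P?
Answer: -1097/545827 ≈ -0.0020098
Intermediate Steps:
s(D) = 4 + D (s(D) = D + 4 = 4 + D)
S(W, z) = 4 + z + 2*W (S(W, z) = (W + z) + (4 + W) = 4 + z + 2*W)
S(-559, y(-3/(-17), 17))/545827 = (4 + 17 + 2*(-559))/545827 = (4 + 17 - 1118)*(1/545827) = -1097*1/545827 = -1097/545827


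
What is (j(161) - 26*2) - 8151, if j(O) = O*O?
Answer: 17718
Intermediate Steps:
j(O) = O²
(j(161) - 26*2) - 8151 = (161² - 26*2) - 8151 = (25921 - 52) - 8151 = 25869 - 8151 = 17718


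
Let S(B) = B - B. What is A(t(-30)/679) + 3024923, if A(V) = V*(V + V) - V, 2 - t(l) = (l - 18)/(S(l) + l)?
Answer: 34865338114293/11526025 ≈ 3.0249e+6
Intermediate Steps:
S(B) = 0
t(l) = 2 - (-18 + l)/l (t(l) = 2 - (l - 18)/(0 + l) = 2 - (-18 + l)/l)
A(V) = -V + 2*V**2 (A(V) = V*(2*V) - V = 2*V**2 - V = -V + 2*V**2)
A(t(-30)/679) + 3024923 = (((18 - 30)/(-30))/679)*(-1 + 2*(((18 - 30)/(-30))/679)) + 3024923 = (-1/30*(-12)*(1/679))*(-1 + 2*(-1/30*(-12)*(1/679))) + 3024923 = ((2/5)*(1/679))*(-1 + 2*((2/5)*(1/679))) + 3024923 = 2*(-1 + 2*(2/3395))/3395 + 3024923 = 2*(-1 + 4/3395)/3395 + 3024923 = (2/3395)*(-3391/3395) + 3024923 = -6782/11526025 + 3024923 = 34865338114293/11526025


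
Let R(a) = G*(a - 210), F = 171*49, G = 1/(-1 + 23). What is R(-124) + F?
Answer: 92002/11 ≈ 8363.8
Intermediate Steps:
G = 1/22 ≈ 0.045455
F = 8379
R(a) = -105/11 + a/22 (R(a) = (a - 210)/22 = (-210 + a)/22 = -105/11 + a/22)
R(-124) + F = (-105/11 + (1/22)*(-124)) + 8379 = (-105/11 - 62/11) + 8379 = -167/11 + 8379 = 92002/11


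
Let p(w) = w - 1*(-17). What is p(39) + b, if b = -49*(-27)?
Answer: 1379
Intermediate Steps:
p(w) = 17 + w (p(w) = w + 17 = 17 + w)
b = 1323
p(39) + b = (17 + 39) + 1323 = 56 + 1323 = 1379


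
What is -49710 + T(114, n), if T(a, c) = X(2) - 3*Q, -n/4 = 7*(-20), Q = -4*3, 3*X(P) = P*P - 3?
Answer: -149021/3 ≈ -49674.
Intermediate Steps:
X(P) = -1 + P²/3 (X(P) = (P*P - 3)/3 = (P² - 3)/3 = (-3 + P²)/3 = -1 + P²/3)
Q = -12
n = 560 (n = -28*(-20) = -4*(-140) = 560)
T(a, c) = 109/3 (T(a, c) = (-1 + (⅓)*2²) - 3*(-12) = (-1 + (⅓)*4) + 36 = (-1 + 4/3) + 36 = ⅓ + 36 = 109/3)
-49710 + T(114, n) = -49710 + 109/3 = -149021/3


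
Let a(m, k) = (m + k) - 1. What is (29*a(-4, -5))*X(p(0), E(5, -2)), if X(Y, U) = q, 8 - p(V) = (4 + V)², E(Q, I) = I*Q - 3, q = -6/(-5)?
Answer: -348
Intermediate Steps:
q = 6/5 (q = -6*(-⅕) = 6/5 ≈ 1.2000)
E(Q, I) = -3 + I*Q
p(V) = 8 - (4 + V)²
X(Y, U) = 6/5
a(m, k) = -1 + k + m (a(m, k) = (k + m) - 1 = -1 + k + m)
(29*a(-4, -5))*X(p(0), E(5, -2)) = (29*(-1 - 5 - 4))*(6/5) = (29*(-10))*(6/5) = -290*6/5 = -348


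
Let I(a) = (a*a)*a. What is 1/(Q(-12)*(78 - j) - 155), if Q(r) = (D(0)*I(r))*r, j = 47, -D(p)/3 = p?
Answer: -1/155 ≈ -0.0064516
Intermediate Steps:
D(p) = -3*p
I(a) = a³ (I(a) = a²*a = a³)
Q(r) = 0 (Q(r) = ((-3*0)*r³)*r = (0*r³)*r = 0*r = 0)
1/(Q(-12)*(78 - j) - 155) = 1/(0*(78 - 1*47) - 155) = 1/(0*(78 - 47) - 155) = 1/(0*31 - 155) = 1/(0 - 155) = 1/(-155) = -1/155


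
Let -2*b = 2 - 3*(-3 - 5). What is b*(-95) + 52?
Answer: 1287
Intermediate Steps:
b = -13 (b = -(2 - 3*(-3 - 5))/2 = -(2 - 3*(-8))/2 = -(2 + 24)/2 = -1/2*26 = -13)
b*(-95) + 52 = -13*(-95) + 52 = 1235 + 52 = 1287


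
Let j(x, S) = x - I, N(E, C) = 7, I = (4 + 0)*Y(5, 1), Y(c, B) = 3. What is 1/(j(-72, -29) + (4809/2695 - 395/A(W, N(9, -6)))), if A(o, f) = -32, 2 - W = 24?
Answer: -12320/860821 ≈ -0.014312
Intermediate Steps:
W = -22 (W = 2 - 1*24 = 2 - 24 = -22)
I = 12 (I = (4 + 0)*3 = 4*3 = 12)
j(x, S) = -12 + x (j(x, S) = x - 1*12 = x - 12 = -12 + x)
1/(j(-72, -29) + (4809/2695 - 395/A(W, N(9, -6)))) = 1/((-12 - 72) + (4809/2695 - 395/(-32))) = 1/(-84 + (4809*(1/2695) - 395*(-1/32))) = 1/(-84 + (687/385 + 395/32)) = 1/(-84 + 174059/12320) = 1/(-860821/12320) = -12320/860821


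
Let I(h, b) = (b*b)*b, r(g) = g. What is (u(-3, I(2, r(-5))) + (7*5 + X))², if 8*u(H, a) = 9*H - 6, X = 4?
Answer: 77841/64 ≈ 1216.3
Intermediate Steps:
I(h, b) = b³ (I(h, b) = b²*b = b³)
u(H, a) = -¾ + 9*H/8 (u(H, a) = (9*H - 6)/8 = (-6 + 9*H)/8 = -¾ + 9*H/8)
(u(-3, I(2, r(-5))) + (7*5 + X))² = ((-¾ + (9/8)*(-3)) + (7*5 + 4))² = ((-¾ - 27/8) + (35 + 4))² = (-33/8 + 39)² = (279/8)² = 77841/64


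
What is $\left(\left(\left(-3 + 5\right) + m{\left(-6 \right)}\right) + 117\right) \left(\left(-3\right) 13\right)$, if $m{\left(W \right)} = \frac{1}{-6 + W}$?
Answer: $- \frac{18551}{4} \approx -4637.8$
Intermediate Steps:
$\left(\left(\left(-3 + 5\right) + m{\left(-6 \right)}\right) + 117\right) \left(\left(-3\right) 13\right) = \left(\left(\left(-3 + 5\right) + \frac{1}{-6 - 6}\right) + 117\right) \left(\left(-3\right) 13\right) = \left(\left(2 + \frac{1}{-12}\right) + 117\right) \left(-39\right) = \left(\left(2 - \frac{1}{12}\right) + 117\right) \left(-39\right) = \left(\frac{23}{12} + 117\right) \left(-39\right) = \frac{1427}{12} \left(-39\right) = - \frac{18551}{4}$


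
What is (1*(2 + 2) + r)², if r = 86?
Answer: 8100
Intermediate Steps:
(1*(2 + 2) + r)² = (1*(2 + 2) + 86)² = (1*4 + 86)² = (4 + 86)² = 90² = 8100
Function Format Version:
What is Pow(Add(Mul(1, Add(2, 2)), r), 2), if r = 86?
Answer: 8100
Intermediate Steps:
Pow(Add(Mul(1, Add(2, 2)), r), 2) = Pow(Add(Mul(1, Add(2, 2)), 86), 2) = Pow(Add(Mul(1, 4), 86), 2) = Pow(Add(4, 86), 2) = Pow(90, 2) = 8100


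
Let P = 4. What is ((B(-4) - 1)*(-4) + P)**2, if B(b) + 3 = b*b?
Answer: 1936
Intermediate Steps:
B(b) = -3 + b**2 (B(b) = -3 + b*b = -3 + b**2)
((B(-4) - 1)*(-4) + P)**2 = (((-3 + (-4)**2) - 1)*(-4) + 4)**2 = (((-3 + 16) - 1)*(-4) + 4)**2 = ((13 - 1)*(-4) + 4)**2 = (12*(-4) + 4)**2 = (-48 + 4)**2 = (-44)**2 = 1936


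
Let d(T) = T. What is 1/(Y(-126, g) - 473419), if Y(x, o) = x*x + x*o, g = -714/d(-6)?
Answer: -1/472537 ≈ -2.1162e-6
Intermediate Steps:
g = 119 (g = -714/(-6) = -714*(-⅙) = 119)
Y(x, o) = x² + o*x
1/(Y(-126, g) - 473419) = 1/(-126*(119 - 126) - 473419) = 1/(-126*(-7) - 473419) = 1/(882 - 473419) = 1/(-472537) = -1/472537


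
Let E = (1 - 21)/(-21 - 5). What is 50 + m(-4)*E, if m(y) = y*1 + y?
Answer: 570/13 ≈ 43.846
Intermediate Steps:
m(y) = 2*y (m(y) = y + y = 2*y)
E = 10/13 (E = -20/(-26) = -20*(-1/26) = 10/13 ≈ 0.76923)
50 + m(-4)*E = 50 + (2*(-4))*(10/13) = 50 - 8*10/13 = 50 - 80/13 = 570/13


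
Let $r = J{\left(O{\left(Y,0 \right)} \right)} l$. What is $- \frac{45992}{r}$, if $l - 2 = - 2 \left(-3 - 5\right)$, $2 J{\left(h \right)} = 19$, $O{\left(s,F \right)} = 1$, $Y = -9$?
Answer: $- \frac{45992}{171} \approx -268.96$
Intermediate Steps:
$J{\left(h \right)} = \frac{19}{2}$ ($J{\left(h \right)} = \frac{1}{2} \cdot 19 = \frac{19}{2}$)
$l = 18$ ($l = 2 - 2 \left(-3 - 5\right) = 2 - -16 = 2 + 16 = 18$)
$r = 171$ ($r = \frac{19}{2} \cdot 18 = 171$)
$- \frac{45992}{r} = - \frac{45992}{171}$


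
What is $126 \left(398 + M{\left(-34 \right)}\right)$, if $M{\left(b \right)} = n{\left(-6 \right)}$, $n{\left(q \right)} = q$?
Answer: $49392$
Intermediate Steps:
$M{\left(b \right)} = -6$
$126 \left(398 + M{\left(-34 \right)}\right) = 126 \left(398 - 6\right) = 126 \cdot 392 = 49392$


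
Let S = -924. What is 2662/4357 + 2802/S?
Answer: -1624771/670978 ≈ -2.4215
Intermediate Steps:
2662/4357 + 2802/S = 2662/4357 + 2802/(-924) = 2662*(1/4357) + 2802*(-1/924) = 2662/4357 - 467/154 = -1624771/670978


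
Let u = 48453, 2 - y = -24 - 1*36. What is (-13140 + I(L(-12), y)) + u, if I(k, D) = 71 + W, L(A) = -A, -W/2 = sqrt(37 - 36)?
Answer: 35382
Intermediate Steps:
W = -2 (W = -2*sqrt(37 - 36) = -2*sqrt(1) = -2*1 = -2)
y = 62 (y = 2 - (-24 - 1*36) = 2 - (-24 - 36) = 2 - 1*(-60) = 2 + 60 = 62)
I(k, D) = 69 (I(k, D) = 71 - 2 = 69)
(-13140 + I(L(-12), y)) + u = (-13140 + 69) + 48453 = -13071 + 48453 = 35382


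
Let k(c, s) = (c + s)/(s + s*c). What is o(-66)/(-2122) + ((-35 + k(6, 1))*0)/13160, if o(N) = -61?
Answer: 61/2122 ≈ 0.028746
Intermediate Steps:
k(c, s) = (c + s)/(s + c*s)
o(-66)/(-2122) + ((-35 + k(6, 1))*0)/13160 = -61/(-2122) + ((-35 + (6 + 1)/(1*(1 + 6)))*0)/13160 = -61*(-1/2122) + ((-35 + 1*7/7)*0)*(1/13160) = 61/2122 + ((-35 + 1*(⅐)*7)*0)*(1/13160) = 61/2122 + ((-35 + 1)*0)*(1/13160) = 61/2122 - 34*0*(1/13160) = 61/2122 + 0*(1/13160) = 61/2122 + 0 = 61/2122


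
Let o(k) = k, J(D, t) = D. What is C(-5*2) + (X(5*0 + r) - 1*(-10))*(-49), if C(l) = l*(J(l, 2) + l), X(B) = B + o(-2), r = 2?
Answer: -290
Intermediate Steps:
X(B) = -2 + B (X(B) = B - 2 = -2 + B)
C(l) = 2*l**2 (C(l) = l*(l + l) = l*(2*l) = 2*l**2)
C(-5*2) + (X(5*0 + r) - 1*(-10))*(-49) = 2*(-5*2)**2 + ((-2 + (5*0 + 2)) - 1*(-10))*(-49) = 2*(-10)**2 + ((-2 + (0 + 2)) + 10)*(-49) = 2*100 + ((-2 + 2) + 10)*(-49) = 200 + (0 + 10)*(-49) = 200 + 10*(-49) = 200 - 490 = -290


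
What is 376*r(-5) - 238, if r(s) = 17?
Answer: 6154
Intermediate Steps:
376*r(-5) - 238 = 376*17 - 238 = 6392 - 238 = 6154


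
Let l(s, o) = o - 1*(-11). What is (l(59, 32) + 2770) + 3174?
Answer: 5987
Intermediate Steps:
l(s, o) = 11 + o (l(s, o) = o + 11 = 11 + o)
(l(59, 32) + 2770) + 3174 = ((11 + 32) + 2770) + 3174 = (43 + 2770) + 3174 = 2813 + 3174 = 5987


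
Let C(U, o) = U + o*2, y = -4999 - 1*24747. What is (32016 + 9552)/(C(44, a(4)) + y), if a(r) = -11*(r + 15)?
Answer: -1732/1255 ≈ -1.3801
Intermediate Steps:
a(r) = -165 - 11*r (a(r) = -11*(15 + r) = -165 - 11*r)
y = -29746 (y = -4999 - 24747 = -29746)
C(U, o) = U + 2*o
(32016 + 9552)/(C(44, a(4)) + y) = (32016 + 9552)/((44 + 2*(-165 - 11*4)) - 29746) = 41568/((44 + 2*(-165 - 44)) - 29746) = 41568/((44 + 2*(-209)) - 29746) = 41568/((44 - 418) - 29746) = 41568/(-374 - 29746) = 41568/(-30120) = 41568*(-1/30120) = -1732/1255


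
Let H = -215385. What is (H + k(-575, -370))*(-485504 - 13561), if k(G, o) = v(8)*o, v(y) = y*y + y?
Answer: 120786206625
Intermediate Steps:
v(y) = y + y² (v(y) = y² + y = y + y²)
k(G, o) = 72*o (k(G, o) = (8*(1 + 8))*o = (8*9)*o = 72*o)
(H + k(-575, -370))*(-485504 - 13561) = (-215385 + 72*(-370))*(-485504 - 13561) = (-215385 - 26640)*(-499065) = -242025*(-499065) = 120786206625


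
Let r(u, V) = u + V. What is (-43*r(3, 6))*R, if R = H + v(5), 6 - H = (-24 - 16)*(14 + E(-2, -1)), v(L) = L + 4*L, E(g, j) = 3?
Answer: -275157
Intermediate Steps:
v(L) = 5*L
H = 686 (H = 6 - (-24 - 16)*(14 + 3) = 6 - (-40)*17 = 6 - 1*(-680) = 6 + 680 = 686)
R = 711 (R = 686 + 5*5 = 686 + 25 = 711)
r(u, V) = V + u
(-43*r(3, 6))*R = -43*(6 + 3)*711 = -43*9*711 = -387*711 = -275157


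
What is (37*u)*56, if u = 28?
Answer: 58016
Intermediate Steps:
(37*u)*56 = (37*28)*56 = 1036*56 = 58016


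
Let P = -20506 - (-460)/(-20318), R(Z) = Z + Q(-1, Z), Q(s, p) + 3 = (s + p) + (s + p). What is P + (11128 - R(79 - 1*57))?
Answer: -95891031/10159 ≈ -9439.0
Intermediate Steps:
Q(s, p) = -3 + 2*p + 2*s (Q(s, p) = -3 + ((s + p) + (s + p)) = -3 + ((p + s) + (p + s)) = -3 + (2*p + 2*s) = -3 + 2*p + 2*s)
R(Z) = -5 + 3*Z (R(Z) = Z + (-3 + 2*Z + 2*(-1)) = Z + (-3 + 2*Z - 2) = Z + (-5 + 2*Z) = -5 + 3*Z)
P = -208320684/10159 (P = -20506 - (-460)*(-1)/20318 = -20506 - 1*230/10159 = -20506 - 230/10159 = -208320684/10159 ≈ -20506.)
P + (11128 - R(79 - 1*57)) = -208320684/10159 + (11128 - (-5 + 3*(79 - 1*57))) = -208320684/10159 + (11128 - (-5 + 3*(79 - 57))) = -208320684/10159 + (11128 - (-5 + 3*22)) = -208320684/10159 + (11128 - (-5 + 66)) = -208320684/10159 + (11128 - 1*61) = -208320684/10159 + (11128 - 61) = -208320684/10159 + 11067 = -95891031/10159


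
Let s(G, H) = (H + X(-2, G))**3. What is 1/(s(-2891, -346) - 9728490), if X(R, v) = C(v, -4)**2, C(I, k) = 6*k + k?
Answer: 1/74299182 ≈ 1.3459e-8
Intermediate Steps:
C(I, k) = 7*k
X(R, v) = 784 (X(R, v) = (7*(-4))**2 = (-28)**2 = 784)
s(G, H) = (784 + H)**3 (s(G, H) = (H + 784)**3 = (784 + H)**3)
1/(s(-2891, -346) - 9728490) = 1/((784 - 346)**3 - 9728490) = 1/(438**3 - 9728490) = 1/(84027672 - 9728490) = 1/74299182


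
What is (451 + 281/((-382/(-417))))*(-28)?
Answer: -4052426/191 ≈ -21217.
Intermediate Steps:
(451 + 281/((-382/(-417))))*(-28) = (451 + 281/((-382*(-1/417))))*(-28) = (451 + 281/(382/417))*(-28) = (451 + 281*(417/382))*(-28) = (451 + 117177/382)*(-28) = (289459/382)*(-28) = -4052426/191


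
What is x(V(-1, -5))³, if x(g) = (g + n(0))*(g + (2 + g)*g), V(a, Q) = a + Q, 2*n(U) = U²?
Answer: -1259712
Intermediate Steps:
n(U) = U²/2
V(a, Q) = Q + a
x(g) = g*(g + g*(2 + g)) (x(g) = (g + (½)*0²)*(g + (2 + g)*g) = (g + (½)*0)*(g + g*(2 + g)) = (g + 0)*(g + g*(2 + g)) = g*(g + g*(2 + g)))
x(V(-1, -5))³ = ((-5 - 1)²*(3 + (-5 - 1)))³ = ((-6)²*(3 - 6))³ = (36*(-3))³ = (-108)³ = -1259712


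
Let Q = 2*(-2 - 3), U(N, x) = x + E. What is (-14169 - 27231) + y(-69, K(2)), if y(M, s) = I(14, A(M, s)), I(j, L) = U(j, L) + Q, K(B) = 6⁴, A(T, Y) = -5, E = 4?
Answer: -41411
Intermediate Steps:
K(B) = 1296
U(N, x) = 4 + x (U(N, x) = x + 4 = 4 + x)
Q = -10 (Q = 2*(-5) = -10)
I(j, L) = -6 + L (I(j, L) = (4 + L) - 10 = -6 + L)
y(M, s) = -11 (y(M, s) = -6 - 5 = -11)
(-14169 - 27231) + y(-69, K(2)) = (-14169 - 27231) - 11 = -41400 - 11 = -41411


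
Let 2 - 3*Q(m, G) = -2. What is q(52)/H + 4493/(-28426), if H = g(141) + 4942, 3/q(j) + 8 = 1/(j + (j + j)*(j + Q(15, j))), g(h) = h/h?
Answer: -2985531043423/18879588259070 ≈ -0.15814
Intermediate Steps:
g(h) = 1
Q(m, G) = 4/3 (Q(m, G) = 2/3 - 1/3*(-2) = 2/3 + 2/3 = 4/3)
q(j) = 3/(-8 + 1/(j + 2*j*(4/3 + j))) (q(j) = 3/(-8 + 1/(j + (j + j)*(j + 4/3))) = 3/(-8 + 1/(j + (2*j)*(4/3 + j))) = 3/(-8 + 1/(j + 2*j*(4/3 + j))))
H = 4943 (H = 1 + 4942 = 4943)
q(52)/H + 4493/(-28426) = -3*52*(11 + 6*52)/(-3 + 48*52**2 + 88*52)/4943 + 4493/(-28426) = -3*52*(11 + 312)/(-3 + 48*2704 + 4576)*(1/4943) + 4493*(-1/28426) = -3*52*323/(-3 + 129792 + 4576)*(1/4943) - 4493/28426 = -3*52*323/134365*(1/4943) - 4493/28426 = -3*52*1/134365*323*(1/4943) - 4493/28426 = -50388/134365*1/4943 - 4493/28426 = -50388/664166195 - 4493/28426 = -2985531043423/18879588259070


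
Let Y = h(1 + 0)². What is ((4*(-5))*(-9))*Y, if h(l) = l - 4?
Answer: 1620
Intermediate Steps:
h(l) = -4 + l
Y = 9 (Y = (-4 + (1 + 0))² = (-4 + 1)² = (-3)² = 9)
((4*(-5))*(-9))*Y = ((4*(-5))*(-9))*9 = -20*(-9)*9 = 180*9 = 1620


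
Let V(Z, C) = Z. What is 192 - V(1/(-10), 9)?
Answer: 1921/10 ≈ 192.10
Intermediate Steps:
192 - V(1/(-10), 9) = 192 - 1/(-10) = 192 - 1*(-1/10) = 192 + 1/10 = 1921/10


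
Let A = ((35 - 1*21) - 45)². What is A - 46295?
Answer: -45334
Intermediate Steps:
A = 961 (A = ((35 - 21) - 45)² = (14 - 45)² = (-31)² = 961)
A - 46295 = 961 - 46295 = -45334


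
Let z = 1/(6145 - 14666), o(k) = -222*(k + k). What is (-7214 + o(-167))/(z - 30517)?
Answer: -285172307/130017679 ≈ -2.1933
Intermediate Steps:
o(k) = -444*k
z = -1/8521 (z = 1/(-8521) = -1/8521 ≈ -0.00011736)
(-7214 + o(-167))/(z - 30517) = (-7214 - 444*(-167))/(-1/8521 - 30517) = (-7214 + 74148)/(-260035358/8521) = 66934*(-8521/260035358) = -285172307/130017679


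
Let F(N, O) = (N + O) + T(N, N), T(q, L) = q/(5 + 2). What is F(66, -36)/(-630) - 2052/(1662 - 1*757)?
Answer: -61994/26607 ≈ -2.3300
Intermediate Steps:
T(q, L) = q/7
F(N, O) = O + 8*N/7 (F(N, O) = (N + O) + N/7 = O + 8*N/7)
F(66, -36)/(-630) - 2052/(1662 - 1*757) = (-36 + (8/7)*66)/(-630) - 2052/(1662 - 1*757) = (-36 + 528/7)*(-1/630) - 2052/(1662 - 757) = (276/7)*(-1/630) - 2052/905 = -46/735 - 2052*1/905 = -46/735 - 2052/905 = -61994/26607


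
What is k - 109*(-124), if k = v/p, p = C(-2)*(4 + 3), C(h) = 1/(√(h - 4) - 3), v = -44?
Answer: 94744/7 - 44*I*√6/7 ≈ 13535.0 - 15.397*I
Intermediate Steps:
C(h) = 1/(-3 + √(-4 + h)) (C(h) = 1/(√(-4 + h) - 3) = 1/(-3 + √(-4 + h)))
p = 7/(-3 + I*√6) (p = (4 + 3)/(-3 + √(-4 - 2)) = 7/(-3 + √(-6)) = 7/(-3 + I*√6) ≈ -1.4 - 1.1431*I)
k = -44/(-7/5 - 7*I*√6/15) ≈ 18.857 - 15.397*I
k - 109*(-124) = (132/7 - 44*I*√6/7) - 109*(-124) = (132/7 - 44*I*√6/7) + 13516 = 94744/7 - 44*I*√6/7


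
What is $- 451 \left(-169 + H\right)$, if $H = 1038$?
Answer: $-391919$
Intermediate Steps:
$- 451 \left(-169 + H\right) = - 451 \left(-169 + 1038\right) = \left(-451\right) 869 = -391919$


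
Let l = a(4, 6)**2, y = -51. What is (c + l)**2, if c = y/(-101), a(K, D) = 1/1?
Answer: 23104/10201 ≈ 2.2649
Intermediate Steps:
a(K, D) = 1
c = 51/101 (c = -51/(-101) = -51*(-1/101) = 51/101 ≈ 0.50495)
l = 1 (l = 1**2 = 1)
(c + l)**2 = (51/101 + 1)**2 = (152/101)**2 = 23104/10201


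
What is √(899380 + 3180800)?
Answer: 2*√1020045 ≈ 2019.9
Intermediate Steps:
√(899380 + 3180800) = √4080180 = 2*√1020045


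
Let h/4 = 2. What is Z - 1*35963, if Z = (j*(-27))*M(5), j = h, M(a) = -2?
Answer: -35531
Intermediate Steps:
h = 8 (h = 4*2 = 8)
j = 8
Z = 432 (Z = (8*(-27))*(-2) = -216*(-2) = 432)
Z - 1*35963 = 432 - 1*35963 = 432 - 35963 = -35531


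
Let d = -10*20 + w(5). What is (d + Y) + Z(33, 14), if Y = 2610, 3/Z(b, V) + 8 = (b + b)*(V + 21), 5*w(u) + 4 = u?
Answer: 27741417/11510 ≈ 2410.2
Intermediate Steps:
w(u) = -4/5 + u/5
Z(b, V) = 3/(-8 + 2*b*(21 + V)) (Z(b, V) = 3/(-8 + (b + b)*(V + 21)) = 3/(-8 + (2*b)*(21 + V)) = 3/(-8 + 2*b*(21 + V)))
d = -999/5 (d = -10*20 + (-4/5 + (1/5)*5) = -200 + (-4/5 + 1) = -200 + 1/5 = -999/5 ≈ -199.80)
(d + Y) + Z(33, 14) = (-999/5 + 2610) + 3/(2*(-4 + 21*33 + 14*33)) = 12051/5 + 3/(2*(-4 + 693 + 462)) = 12051/5 + (3/2)/1151 = 12051/5 + (3/2)*(1/1151) = 12051/5 + 3/2302 = 27741417/11510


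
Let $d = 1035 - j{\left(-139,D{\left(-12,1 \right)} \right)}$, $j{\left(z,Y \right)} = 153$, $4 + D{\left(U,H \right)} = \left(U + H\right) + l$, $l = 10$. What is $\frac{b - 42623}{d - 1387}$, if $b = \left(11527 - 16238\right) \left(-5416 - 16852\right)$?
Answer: $- \frac{20972385}{101} \approx -2.0765 \cdot 10^{5}$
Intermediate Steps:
$D{\left(U,H \right)} = 6 + H + U$ ($D{\left(U,H \right)} = -4 + \left(\left(U + H\right) + 10\right) = -4 + \left(\left(H + U\right) + 10\right) = -4 + \left(10 + H + U\right) = 6 + H + U$)
$d = 882$ ($d = 1035 - 153 = 882$)
$b = 104904548$ ($b = \left(-4711\right) \left(-22268\right) = 104904548$)
$\frac{b - 42623}{d - 1387} = \frac{104904548 - 42623}{882 - 1387} = \frac{104861925}{-505} = 104861925 \left(- \frac{1}{505}\right) = - \frac{20972385}{101}$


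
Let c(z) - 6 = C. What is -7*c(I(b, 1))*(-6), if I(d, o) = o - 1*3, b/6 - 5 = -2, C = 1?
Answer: 294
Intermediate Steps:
b = 18 (b = 30 + 6*(-2) = 30 - 12 = 18)
I(d, o) = -3 + o (I(d, o) = o - 3 = -3 + o)
c(z) = 7 (c(z) = 6 + 1 = 7)
-7*c(I(b, 1))*(-6) = -7*7*(-6) = -49*(-6) = 294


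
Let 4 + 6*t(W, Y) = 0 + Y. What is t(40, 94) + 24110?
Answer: 24125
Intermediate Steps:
t(W, Y) = -⅔ + Y/6 (t(W, Y) = -⅔ + (0 + Y)/6 = -⅔ + Y/6)
t(40, 94) + 24110 = (-⅔ + (⅙)*94) + 24110 = (-⅔ + 47/3) + 24110 = 15 + 24110 = 24125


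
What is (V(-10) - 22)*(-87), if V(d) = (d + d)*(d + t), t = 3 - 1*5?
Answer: -18966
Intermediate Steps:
t = -2 (t = 3 - 5 = -2)
V(d) = 2*d*(-2 + d) (V(d) = (d + d)*(d - 2) = (2*d)*(-2 + d) = 2*d*(-2 + d))
(V(-10) - 22)*(-87) = (2*(-10)*(-2 - 10) - 22)*(-87) = (2*(-10)*(-12) - 22)*(-87) = (240 - 22)*(-87) = 218*(-87) = -18966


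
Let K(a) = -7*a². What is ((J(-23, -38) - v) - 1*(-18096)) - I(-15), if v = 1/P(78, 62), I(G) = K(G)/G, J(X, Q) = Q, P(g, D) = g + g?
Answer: 2800667/156 ≈ 17953.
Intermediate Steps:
P(g, D) = 2*g
I(G) = -7*G (I(G) = (-7*G²)/G = -7*G)
v = 1/156 (v = 1/(2*78) = 1/156 ≈ 0.0064103)
((J(-23, -38) - v) - 1*(-18096)) - I(-15) = ((-38 - 1*1/156) - 1*(-18096)) - (-7)*(-15) = ((-38 - 1/156) + 18096) - 1*105 = (-5929/156 + 18096) - 105 = 2817047/156 - 105 = 2800667/156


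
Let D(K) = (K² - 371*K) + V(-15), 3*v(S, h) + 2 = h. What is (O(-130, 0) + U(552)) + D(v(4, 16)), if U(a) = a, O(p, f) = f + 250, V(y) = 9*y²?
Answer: 10057/9 ≈ 1117.4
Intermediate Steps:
v(S, h) = -⅔ + h/3
O(p, f) = 250 + f
D(K) = 2025 + K² - 371*K (D(K) = (K² - 371*K) + 9*(-15)² = (K² - 371*K) + 9*225 = (K² - 371*K) + 2025 = 2025 + K² - 371*K)
(O(-130, 0) + U(552)) + D(v(4, 16)) = ((250 + 0) + 552) + (2025 + (-⅔ + (⅓)*16)² - 371*(-⅔ + (⅓)*16)) = (250 + 552) + (2025 + (-⅔ + 16/3)² - 371*(-⅔ + 16/3)) = 802 + (2025 + (14/3)² - 371*14/3) = 802 + (2025 + 196/9 - 5194/3) = 802 + 2839/9 = 10057/9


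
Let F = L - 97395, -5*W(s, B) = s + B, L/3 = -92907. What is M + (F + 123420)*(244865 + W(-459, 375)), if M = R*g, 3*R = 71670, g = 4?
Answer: -309402778864/5 ≈ -6.1881e+10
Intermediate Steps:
R = 23890 (R = (⅓)*71670 = 23890)
L = -278721 (L = 3*(-92907) = -278721)
M = 95560 (M = 23890*4 = 95560)
W(s, B) = -B/5 - s/5 (W(s, B) = -(s + B)/5 = -(B + s)/5 = -B/5 - s/5)
F = -376116 (F = -278721 - 97395 = -376116)
M + (F + 123420)*(244865 + W(-459, 375)) = 95560 + (-376116 + 123420)*(244865 + (-⅕*375 - ⅕*(-459))) = 95560 - 252696*(244865 + (-75 + 459/5)) = 95560 - 252696*(244865 + 84/5) = 95560 - 252696*1224409/5 = 95560 - 309403256664/5 = -309402778864/5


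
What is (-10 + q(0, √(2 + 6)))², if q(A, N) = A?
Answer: 100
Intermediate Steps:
(-10 + q(0, √(2 + 6)))² = (-10 + 0)² = (-10)² = 100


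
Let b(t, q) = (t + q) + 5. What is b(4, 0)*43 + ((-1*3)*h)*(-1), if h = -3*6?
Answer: 333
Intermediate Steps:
h = -18
b(t, q) = 5 + q + t (b(t, q) = (q + t) + 5 = 5 + q + t)
b(4, 0)*43 + ((-1*3)*h)*(-1) = (5 + 0 + 4)*43 + (-1*3*(-18))*(-1) = 9*43 - 3*(-18)*(-1) = 387 + 54*(-1) = 387 - 54 = 333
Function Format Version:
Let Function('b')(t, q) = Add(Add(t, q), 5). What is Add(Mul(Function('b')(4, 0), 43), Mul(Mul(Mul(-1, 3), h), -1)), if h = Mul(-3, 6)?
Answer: 333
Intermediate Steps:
h = -18
Function('b')(t, q) = Add(5, q, t) (Function('b')(t, q) = Add(Add(q, t), 5) = Add(5, q, t))
Add(Mul(Function('b')(4, 0), 43), Mul(Mul(Mul(-1, 3), h), -1)) = Add(Mul(Add(5, 0, 4), 43), Mul(Mul(Mul(-1, 3), -18), -1)) = Add(Mul(9, 43), Mul(Mul(-3, -18), -1)) = Add(387, Mul(54, -1)) = Add(387, -54) = 333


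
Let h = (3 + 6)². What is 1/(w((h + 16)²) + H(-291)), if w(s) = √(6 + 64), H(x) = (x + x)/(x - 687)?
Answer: -15811/1850421 + 26569*√70/1850421 ≈ 0.11159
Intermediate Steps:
h = 81 (h = 9² = 81)
H(x) = 2*x/(-687 + x) (H(x) = (2*x)/(-687 + x) = 2*x/(-687 + x))
w(s) = √70
1/(w((h + 16)²) + H(-291)) = 1/(√70 + 2*(-291)/(-687 - 291)) = 1/(√70 + 2*(-291)/(-978)) = 1/(√70 + 2*(-291)*(-1/978)) = 1/(√70 + 97/163) = 1/(97/163 + √70)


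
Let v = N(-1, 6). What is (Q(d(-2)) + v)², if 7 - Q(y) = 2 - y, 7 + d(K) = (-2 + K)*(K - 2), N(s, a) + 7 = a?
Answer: 169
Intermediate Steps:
N(s, a) = -7 + a
d(K) = -7 + (-2 + K)² (d(K) = -7 + (-2 + K)*(K - 2) = -7 + (-2 + K)*(-2 + K) = -7 + (-2 + K)²)
Q(y) = 5 + y (Q(y) = 7 - (2 - y) = 7 + (-2 + y) = 5 + y)
v = -1 (v = -7 + 6 = -1)
(Q(d(-2)) + v)² = ((5 + (-7 + (-2 - 2)²)) - 1)² = ((5 + (-7 + (-4)²)) - 1)² = ((5 + (-7 + 16)) - 1)² = ((5 + 9) - 1)² = (14 - 1)² = 13² = 169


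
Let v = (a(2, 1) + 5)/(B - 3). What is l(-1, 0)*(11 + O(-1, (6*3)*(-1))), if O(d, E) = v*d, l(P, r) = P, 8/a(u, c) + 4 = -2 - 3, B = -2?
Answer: -532/45 ≈ -11.822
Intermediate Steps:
a(u, c) = -8/9 (a(u, c) = 8/(-4 + (-2 - 3)) = 8/(-4 - 5) = 8/(-9) = 8*(-⅑) = -8/9)
v = -37/45 (v = (-8/9 + 5)/(-2 - 3) = (37/9)/(-5) = (37/9)*(-⅕) = -37/45 ≈ -0.82222)
O(d, E) = -37*d/45
l(-1, 0)*(11 + O(-1, (6*3)*(-1))) = -(11 - 37/45*(-1)) = -(11 + 37/45) = -1*532/45 = -532/45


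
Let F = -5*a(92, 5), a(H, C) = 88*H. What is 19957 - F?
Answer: 60437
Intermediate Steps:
F = -40480 (F = -440*92 = -5*8096 = -40480)
19957 - F = 19957 - 1*(-40480) = 19957 + 40480 = 60437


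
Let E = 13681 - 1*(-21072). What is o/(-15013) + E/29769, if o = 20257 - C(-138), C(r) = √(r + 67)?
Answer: -81283844/446921997 + I*√71/15013 ≈ -0.18187 + 0.00056126*I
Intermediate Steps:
C(r) = √(67 + r)
o = 20257 - I*√71 (o = 20257 - √(67 - 138) = 20257 - √(-71) = 20257 - I*√71 ≈ 20257.0 - 8.4261*I)
E = 34753 (E = 13681 + 21072 = 34753)
o/(-15013) + E/29769 = (20257 - I*√71)/(-15013) + 34753/29769 = (20257 - I*√71)*(-1/15013) + 34753*(1/29769) = (-20257/15013 + I*√71/15013) + 34753/29769 = -81283844/446921997 + I*√71/15013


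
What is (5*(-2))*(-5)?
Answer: 50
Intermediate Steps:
(5*(-2))*(-5) = -10*(-5) = 50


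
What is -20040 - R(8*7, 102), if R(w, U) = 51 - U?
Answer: -19989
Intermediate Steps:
-20040 - R(8*7, 102) = -20040 - (51 - 1*102) = -20040 - (51 - 102) = -20040 - 1*(-51) = -20040 + 51 = -19989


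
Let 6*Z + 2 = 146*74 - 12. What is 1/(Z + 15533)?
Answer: 3/51994 ≈ 5.7699e-5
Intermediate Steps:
Z = 5395/3 (Z = -⅓ + (146*74 - 12)/6 = -⅓ + (10804 - 12)/6 = -⅓ + (⅙)*10792 = -⅓ + 5396/3 = 5395/3 ≈ 1798.3)
1/(Z + 15533) = 1/(5395/3 + 15533) = 1/(51994/3) = 3/51994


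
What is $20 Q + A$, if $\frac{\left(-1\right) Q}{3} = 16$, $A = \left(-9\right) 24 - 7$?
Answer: $-1183$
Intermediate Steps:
$A = -223$ ($A = -216 - 7 = -223$)
$Q = -48$ ($Q = \left(-3\right) 16 = -48$)
$20 Q + A = 20 \left(-48\right) - 223 = -960 - 223 = -1183$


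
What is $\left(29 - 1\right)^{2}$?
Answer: $784$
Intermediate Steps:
$\left(29 - 1\right)^{2} = 28^{2} = 784$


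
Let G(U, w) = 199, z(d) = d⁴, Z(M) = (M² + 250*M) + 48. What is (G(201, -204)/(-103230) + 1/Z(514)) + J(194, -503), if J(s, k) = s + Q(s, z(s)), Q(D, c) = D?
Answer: 7865295818867/20271481560 ≈ 388.00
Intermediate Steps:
Z(M) = 48 + M² + 250*M
J(s, k) = 2*s (J(s, k) = s + s = 2*s)
(G(201, -204)/(-103230) + 1/Z(514)) + J(194, -503) = (199/(-103230) + 1/(48 + 514² + 250*514)) + 2*194 = (199*(-1/103230) + 1/(48 + 264196 + 128500)) + 388 = (-199/103230 + 1/392744) + 388 = -39026413/20271481560 + 388 = 7865295818867/20271481560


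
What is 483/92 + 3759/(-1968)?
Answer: 2191/656 ≈ 3.3399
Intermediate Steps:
483/92 + 3759/(-1968) = 483*(1/92) + 3759*(-1/1968) = 21/4 - 1253/656 = 2191/656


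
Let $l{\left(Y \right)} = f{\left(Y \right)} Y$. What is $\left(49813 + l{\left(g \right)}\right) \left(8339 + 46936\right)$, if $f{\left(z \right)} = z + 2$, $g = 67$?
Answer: $3008949900$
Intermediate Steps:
$f{\left(z \right)} = 2 + z$
$l{\left(Y \right)} = Y \left(2 + Y\right)$ ($l{\left(Y \right)} = \left(2 + Y\right) Y = Y \left(2 + Y\right)$)
$\left(49813 + l{\left(g \right)}\right) \left(8339 + 46936\right) = \left(49813 + 67 \left(2 + 67\right)\right) \left(8339 + 46936\right) = \left(49813 + 67 \cdot 69\right) 55275 = \left(49813 + 4623\right) 55275 = 54436 \cdot 55275 = 3008949900$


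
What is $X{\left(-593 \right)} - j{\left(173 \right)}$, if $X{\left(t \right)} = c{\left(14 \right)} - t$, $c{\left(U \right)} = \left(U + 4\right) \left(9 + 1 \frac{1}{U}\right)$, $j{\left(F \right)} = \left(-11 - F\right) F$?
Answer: $\frac{228118}{7} \approx 32588.0$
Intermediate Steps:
$j{\left(F \right)} = F \left(-11 - F\right)$
$c{\left(U \right)} = \left(4 + U\right) \left(9 + \frac{1}{U}\right)$
$X{\left(t \right)} = \frac{1143}{7} - t$ ($X{\left(t \right)} = \left(37 + \frac{4}{14} + 9 \cdot 14\right) - t = \left(37 + 4 \cdot \frac{1}{14} + 126\right) - t = \left(37 + \frac{2}{7} + 126\right) - t = \frac{1143}{7} - t$)
$X{\left(-593 \right)} - j{\left(173 \right)} = \left(\frac{1143}{7} - -593\right) - \left(-1\right) 173 \left(11 + 173\right) = \left(\frac{1143}{7} + 593\right) - \left(-1\right) 173 \cdot 184 = \frac{5294}{7} - -31832 = \frac{5294}{7} + 31832 = \frac{228118}{7}$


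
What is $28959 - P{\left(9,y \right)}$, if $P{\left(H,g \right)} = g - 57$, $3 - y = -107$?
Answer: $28906$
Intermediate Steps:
$y = 110$ ($y = 3 - -107 = 3 + 107 = 110$)
$P{\left(H,g \right)} = -57 + g$
$28959 - P{\left(9,y \right)} = 28959 - \left(-57 + 110\right) = 28959 - 53 = 28906$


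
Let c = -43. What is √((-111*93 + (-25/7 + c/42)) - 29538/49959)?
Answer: I*√11456950224174/33306 ≈ 101.63*I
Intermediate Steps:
√((-111*93 + (-25/7 + c/42)) - 29538/49959) = √((-111*93 + (-25/7 - 43/42)) - 29538/49959) = √((-10323 + (-25*⅐ - 43*1/42)) - 29538*1/49959) = √((-10323 + (-25/7 - 43/42)) - 3282/5551) = √((-10323 - 193/42) - 3282/5551) = √(-433759/42 - 3282/5551) = √(-343990579/33306) = I*√11456950224174/33306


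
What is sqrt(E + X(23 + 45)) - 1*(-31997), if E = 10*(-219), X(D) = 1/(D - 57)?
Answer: 31997 + I*sqrt(264979)/11 ≈ 31997.0 + 46.796*I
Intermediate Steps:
X(D) = 1/(-57 + D)
E = -2190
sqrt(E + X(23 + 45)) - 1*(-31997) = sqrt(-2190 + 1/(-57 + (23 + 45))) - 1*(-31997) = sqrt(-2190 + 1/(-57 + 68)) + 31997 = sqrt(-2190 + 1/11) + 31997 = sqrt(-24089/11) + 31997 = I*sqrt(264979)/11 + 31997 = 31997 + I*sqrt(264979)/11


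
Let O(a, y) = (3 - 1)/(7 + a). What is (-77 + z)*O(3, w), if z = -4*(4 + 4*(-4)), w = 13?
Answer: -29/5 ≈ -5.8000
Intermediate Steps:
O(a, y) = 2/(7 + a)
z = 48 (z = -4*(4 - 16) = -4*(-12) = 48)
(-77 + z)*O(3, w) = (-77 + 48)*(2/(7 + 3)) = -58/10 = -29*⅕ = -29/5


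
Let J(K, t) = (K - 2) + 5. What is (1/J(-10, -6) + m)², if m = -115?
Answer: 649636/49 ≈ 13258.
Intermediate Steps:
J(K, t) = 3 + K (J(K, t) = (-2 + K) + 5 = 3 + K)
(1/J(-10, -6) + m)² = (1/(3 - 10) - 115)² = (1/(-7) - 115)² = (-⅐ - 115)² = (-806/7)² = 649636/49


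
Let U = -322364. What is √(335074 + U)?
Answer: √12710 ≈ 112.74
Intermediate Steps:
√(335074 + U) = √(335074 - 322364) = √12710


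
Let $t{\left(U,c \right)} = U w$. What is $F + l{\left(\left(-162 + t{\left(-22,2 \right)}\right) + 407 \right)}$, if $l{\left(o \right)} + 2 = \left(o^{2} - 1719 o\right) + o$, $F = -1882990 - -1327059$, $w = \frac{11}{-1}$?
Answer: $-1155430$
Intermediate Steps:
$w = -11$ ($w = 11 \left(-1\right) = -11$)
$t{\left(U,c \right)} = - 11 U$ ($t{\left(U,c \right)} = U \left(-11\right) = - 11 U$)
$F = -555931$ ($F = -1882990 + 1327059 = -555931$)
$l{\left(o \right)} = -2 + o^{2} - 1718 o$ ($l{\left(o \right)} = -2 + \left(\left(o^{2} - 1719 o\right) + o\right) = -2 + \left(o^{2} - 1718 o\right) = -2 + o^{2} - 1718 o$)
$F + l{\left(\left(-162 + t{\left(-22,2 \right)}\right) + 407 \right)} = -555931 - \left(2 - \left(\left(-162 - -242\right) + 407\right)^{2} + 1718 \left(\left(-162 - -242\right) + 407\right)\right) = -555931 - \left(2 - \left(\left(-162 + 242\right) + 407\right)^{2} + 1718 \left(\left(-162 + 242\right) + 407\right)\right) = -555931 - \left(2 - \left(80 + 407\right)^{2} + 1718 \left(80 + 407\right)\right) = -555931 - \left(836668 - 237169\right) = -555931 - 599499 = -1155430$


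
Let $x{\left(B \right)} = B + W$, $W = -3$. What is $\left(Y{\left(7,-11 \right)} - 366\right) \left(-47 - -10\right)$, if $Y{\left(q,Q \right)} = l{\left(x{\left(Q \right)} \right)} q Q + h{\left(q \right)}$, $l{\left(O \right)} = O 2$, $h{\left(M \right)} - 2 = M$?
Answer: $-66563$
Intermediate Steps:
$h{\left(M \right)} = 2 + M$
$x{\left(B \right)} = -3 + B$ ($x{\left(B \right)} = B - 3 = -3 + B$)
$l{\left(O \right)} = 2 O$
$Y{\left(q,Q \right)} = 2 + q + Q q \left(-6 + 2 Q\right)$ ($Y{\left(q,Q \right)} = 2 \left(-3 + Q\right) q Q + \left(2 + q\right) = \left(-6 + 2 Q\right) q Q + \left(2 + q\right) = q \left(-6 + 2 Q\right) Q + \left(2 + q\right) = Q q \left(-6 + 2 Q\right) + \left(2 + q\right) = 2 + q + Q q \left(-6 + 2 Q\right)$)
$\left(Y{\left(7,-11 \right)} - 366\right) \left(-47 - -10\right) = \left(\left(2 + 7 + 2 \left(-11\right) 7 \left(-3 - 11\right)\right) - 366\right) \left(-47 - -10\right) = \left(\left(2 + 7 + 2 \left(-11\right) 7 \left(-14\right)\right) - 366\right) \left(-47 + 10\right) = \left(\left(2 + 7 + 2156\right) - 366\right) \left(-37\right) = \left(2165 - 366\right) \left(-37\right) = 1799 \left(-37\right) = -66563$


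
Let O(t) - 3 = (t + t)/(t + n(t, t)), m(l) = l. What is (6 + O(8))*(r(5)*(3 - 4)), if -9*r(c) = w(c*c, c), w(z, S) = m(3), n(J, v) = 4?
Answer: 31/9 ≈ 3.4444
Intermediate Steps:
w(z, S) = 3
r(c) = -⅓ (r(c) = -⅑*3 = -⅓)
O(t) = 3 + 2*t/(4 + t) (O(t) = 3 + (t + t)/(t + 4) = 3 + (2*t)/(4 + t) = 3 + 2*t/(4 + t))
(6 + O(8))*(r(5)*(3 - 4)) = (6 + (12 + 5*8)/(4 + 8))*(-(3 - 4)/3) = (6 + (12 + 40)/12)*(-⅓*(-1)) = (6 + (1/12)*52)*(⅓) = (6 + 13/3)*(⅓) = (31/3)*(⅓) = 31/9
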